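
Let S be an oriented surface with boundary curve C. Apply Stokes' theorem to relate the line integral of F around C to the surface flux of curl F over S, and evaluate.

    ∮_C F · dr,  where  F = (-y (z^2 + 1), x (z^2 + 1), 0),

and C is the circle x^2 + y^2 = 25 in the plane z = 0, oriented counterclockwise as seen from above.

Let S be the flat disk x^2 + y^2 ≤ 25 in the plane z = 0, with upward unit normal n̂ = ẑ. By Stokes' theorem,

    ∮_C F · dr = ∬_S (∇ × F) · n̂ dS = ∬_D (curl F)_z dA,

where D is the disk x^2 + y^2 ≤ 25.

Compute the curl of F = (-y (z^2 + 1), x (z^2 + 1), 0):
    (∇ × F)_x = ∂F_z/∂y - ∂F_y/∂z = -2x z,
    (∇ × F)_y = ∂F_x/∂z - ∂F_z/∂x = -2y z,
    (∇ × F)_z = ∂F_y/∂x - ∂F_x/∂y = 2z^2 + 2.

On z = 0, (curl F)_z = 2.

Convert to polar (x = r cos θ, y = r sin θ, dA = r dr dθ); the integrand becomes 2, so

    ∬_D (curl F)_z dA = ∫_0^{2π} ∫_0^{5} (2) · r dr dθ.

Inner (r from 0 to 5): 25.
Outer (θ from 0 to 2π): 50π.

Therefore ∮_C F · dr = 50π.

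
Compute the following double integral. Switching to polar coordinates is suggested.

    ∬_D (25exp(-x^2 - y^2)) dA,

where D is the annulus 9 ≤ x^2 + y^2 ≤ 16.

The region D is 3 ≤ r ≤ 4, 0 ≤ θ ≤ 2π in polar coordinates, where x = r cos(θ), y = r sin(θ), and dA = r dr dθ.

Under the substitution, the integrand becomes 25exp(-r^2), so

    ∬_D (25exp(-x^2 - y^2)) dA = ∫_{0}^{2π} ∫_{3}^{4} (25exp(-r^2)) · r dr dθ.

Inner integral (in r): ∫_{3}^{4} (25exp(-r^2)) · r dr = -(25 - 25exp(7))exp(-16)/2.

Outer integral (in θ): ∫_{0}^{2π} (-(25 - 25exp(7))exp(-16)/2) dθ = -25π (1 - exp(7))exp(-16).

Therefore ∬_D (25exp(-x^2 - y^2)) dA = -25π (1 - exp(7))exp(-16).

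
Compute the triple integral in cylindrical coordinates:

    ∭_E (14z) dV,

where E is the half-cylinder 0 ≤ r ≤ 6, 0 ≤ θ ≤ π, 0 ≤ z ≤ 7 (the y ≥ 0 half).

In cylindrical coordinates, x = r cos(θ), y = r sin(θ), z = z, and dV = r dr dθ dz.

The integrand becomes 14z, so

    ∭_E (14z) dV = ∫_{0}^{π} ∫_{0}^{6} ∫_{0}^{7} (14z) · r dz dr dθ.

Inner (z): 343r.
Middle (r from 0 to 6): 6174.
Outer (θ): 6174π.

Therefore the triple integral equals 6174π.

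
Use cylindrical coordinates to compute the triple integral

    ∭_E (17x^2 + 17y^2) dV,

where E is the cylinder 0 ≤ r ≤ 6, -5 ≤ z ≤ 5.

In cylindrical coordinates, x = r cos(θ), y = r sin(θ), z = z, and dV = r dr dθ dz.

The integrand becomes 17r^2, so

    ∭_E (17x^2 + 17y^2) dV = ∫_{0}^{2π} ∫_{0}^{6} ∫_{-5}^{5} (17r^2) · r dz dr dθ.

Inner (z): 170r^3.
Middle (r from 0 to 6): 55080.
Outer (θ): 110160π.

Therefore the triple integral equals 110160π.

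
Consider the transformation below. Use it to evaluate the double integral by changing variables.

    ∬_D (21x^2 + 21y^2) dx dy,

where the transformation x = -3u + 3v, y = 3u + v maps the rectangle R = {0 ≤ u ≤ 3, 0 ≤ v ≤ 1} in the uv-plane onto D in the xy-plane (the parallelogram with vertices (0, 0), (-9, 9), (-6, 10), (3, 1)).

Compute the Jacobian determinant of (x, y) with respect to (u, v):

    ∂(x,y)/∂(u,v) = | -3  3 | = (-3)(1) - (3)(3) = -12.
                   | 3  1 |

Its absolute value is |J| = 12 (the area scaling factor).

Substituting x = -3u + 3v, y = 3u + v into the integrand,

    21x^2 + 21y^2 → 378u^2 - 252u v + 210v^2,

so the integral becomes

    ∬_R (378u^2 - 252u v + 210v^2) · |J| du dv = ∫_0^3 ∫_0^1 (4536u^2 - 3024u v + 2520v^2) dv du.

Inner (v): 4536u^2 - 1512u + 840.
Outer (u): 36540.

Therefore ∬_D (21x^2 + 21y^2) dx dy = 36540.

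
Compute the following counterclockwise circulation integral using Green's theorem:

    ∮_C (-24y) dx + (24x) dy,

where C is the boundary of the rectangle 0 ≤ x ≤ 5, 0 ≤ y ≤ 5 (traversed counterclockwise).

Green's theorem converts the closed line integral into a double integral over the enclosed region D:

    ∮_C P dx + Q dy = ∬_D (∂Q/∂x - ∂P/∂y) dA.

Here P = -24y, Q = 24x, so

    ∂Q/∂x = 24,    ∂P/∂y = -24,
    ∂Q/∂x - ∂P/∂y = 48.

D is the region 0 ≤ x ≤ 5, 0 ≤ y ≤ 5. Evaluating the double integral:

    ∬_D (48) dA = ∫_0^{5} ∫_0^{5} (48) dy dx.

Inner (y from 0 to 5): 240.
Outer (x from 0 to 5): 1200.

Therefore ∮_C P dx + Q dy = 1200.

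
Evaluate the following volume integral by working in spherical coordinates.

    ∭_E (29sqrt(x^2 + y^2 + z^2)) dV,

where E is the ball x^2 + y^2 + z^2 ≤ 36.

In spherical coordinates, x = ρ sin(φ) cos(θ), y = ρ sin(φ) sin(θ), z = ρ cos(φ), and dV = ρ^2 sin(φ) dρ dφ dθ.

The integrand becomes 29ρ, so

    ∭_E (29sqrt(x^2 + y^2 + z^2)) dV = ∫_{0}^{2π} ∫_{0}^{π} ∫_{0}^{6} (29ρ) · ρ^2 sin(φ) dρ dφ dθ.

Inner (ρ): 9396sin(φ).
Middle (φ): 18792.
Outer (θ): 37584π.

Therefore the triple integral equals 37584π.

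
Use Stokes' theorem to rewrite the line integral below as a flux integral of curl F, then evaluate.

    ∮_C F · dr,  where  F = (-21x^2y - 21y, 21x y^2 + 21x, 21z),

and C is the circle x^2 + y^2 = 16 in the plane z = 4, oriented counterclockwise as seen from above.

Let S be the flat disk x^2 + y^2 ≤ 16 in the plane z = 4, with upward unit normal n̂ = ẑ. By Stokes' theorem,

    ∮_C F · dr = ∬_S (∇ × F) · n̂ dS = ∬_D (curl F)_z dA,

where D is the disk x^2 + y^2 ≤ 16.

Compute the curl of F = (-21x^2y - 21y, 21x y^2 + 21x, 21z):
    (∇ × F)_x = ∂F_z/∂y - ∂F_y/∂z = 0,
    (∇ × F)_y = ∂F_x/∂z - ∂F_z/∂x = 0,
    (∇ × F)_z = ∂F_y/∂x - ∂F_x/∂y = 21x^2 + 21y^2 + 42.

On z = 4, (curl F)_z = 21x^2 + 21y^2 + 42.

Convert to polar (x = r cos θ, y = r sin θ, dA = r dr dθ); the integrand becomes 21r^2 + 42, so

    ∬_D (curl F)_z dA = ∫_0^{2π} ∫_0^{4} (21r^2 + 42) · r dr dθ.

Inner (r from 0 to 4): 1680.
Outer (θ from 0 to 2π): 3360π.

Therefore ∮_C F · dr = 3360π.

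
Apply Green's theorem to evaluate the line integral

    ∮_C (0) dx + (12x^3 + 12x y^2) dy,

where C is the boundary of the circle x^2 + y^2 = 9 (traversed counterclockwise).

Green's theorem converts the closed line integral into a double integral over the enclosed region D:

    ∮_C P dx + Q dy = ∬_D (∂Q/∂x - ∂P/∂y) dA.

Here P = 0, Q = 12x^3 + 12x y^2, so

    ∂Q/∂x = 36x^2 + 12y^2,    ∂P/∂y = 0,
    ∂Q/∂x - ∂P/∂y = 36x^2 + 12y^2.

D is the region x^2 + y^2 ≤ 9. Evaluating the double integral:

In polar coordinates (x = r cos θ, y = r sin θ, dA = r dr dθ) the integrand becomes 12r^2(cos(2θ) + 2), so

    ∬_D (36x^2 + 12y^2) dA = ∫_0^{2π} ∫_0^{3} (12r^2(cos(2θ) + 2)) · r dr dθ.

Inner (r from 0 to 3): 243cos(2θ) + 486.
Outer (θ from 0 to 2π): 972π.

Therefore ∮_C P dx + Q dy = 972π.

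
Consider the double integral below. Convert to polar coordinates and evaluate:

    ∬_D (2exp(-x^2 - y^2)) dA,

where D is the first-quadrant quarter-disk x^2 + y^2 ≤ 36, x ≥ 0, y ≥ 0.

The region D is 0 ≤ r ≤ 6, 0 ≤ θ ≤ π/2 in polar coordinates, where x = r cos(θ), y = r sin(θ), and dA = r dr dθ.

Under the substitution, the integrand becomes 2exp(-r^2), so

    ∬_D (2exp(-x^2 - y^2)) dA = ∫_{0}^{π/2} ∫_{0}^{6} (2exp(-r^2)) · r dr dθ.

Inner integral (in r): ∫_{0}^{6} (2exp(-r^2)) · r dr = 1 - exp(-36).

Outer integral (in θ): ∫_{0}^{π/2} (1 - exp(-36)) dθ = -π exp(-36)/2 + π/2.

Therefore ∬_D (2exp(-x^2 - y^2)) dA = -π exp(-36)/2 + π/2.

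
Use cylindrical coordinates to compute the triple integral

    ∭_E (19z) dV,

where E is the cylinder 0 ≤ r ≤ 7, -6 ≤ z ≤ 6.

In cylindrical coordinates, x = r cos(θ), y = r sin(θ), z = z, and dV = r dr dθ dz.

The integrand becomes 19z, so

    ∭_E (19z) dV = ∫_{0}^{2π} ∫_{0}^{7} ∫_{-6}^{6} (19z) · r dz dr dθ.

Inner (z): 0.
Middle (r from 0 to 7): 0.
Outer (θ): 0.

Therefore the triple integral equals 0.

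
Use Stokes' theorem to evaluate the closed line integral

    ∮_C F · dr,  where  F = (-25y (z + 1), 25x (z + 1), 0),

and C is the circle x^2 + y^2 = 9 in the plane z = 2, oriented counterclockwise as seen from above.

Let S be the flat disk x^2 + y^2 ≤ 9 in the plane z = 2, with upward unit normal n̂ = ẑ. By Stokes' theorem,

    ∮_C F · dr = ∬_S (∇ × F) · n̂ dS = ∬_D (curl F)_z dA,

where D is the disk x^2 + y^2 ≤ 9.

Compute the curl of F = (-25y (z + 1), 25x (z + 1), 0):
    (∇ × F)_x = ∂F_z/∂y - ∂F_y/∂z = -25x,
    (∇ × F)_y = ∂F_x/∂z - ∂F_z/∂x = -25y,
    (∇ × F)_z = ∂F_y/∂x - ∂F_x/∂y = 50z + 50.

On z = 2, (curl F)_z = 150.

Convert to polar (x = r cos θ, y = r sin θ, dA = r dr dθ); the integrand becomes 150, so

    ∬_D (curl F)_z dA = ∫_0^{2π} ∫_0^{3} (150) · r dr dθ.

Inner (r from 0 to 3): 675.
Outer (θ from 0 to 2π): 1350π.

Therefore ∮_C F · dr = 1350π.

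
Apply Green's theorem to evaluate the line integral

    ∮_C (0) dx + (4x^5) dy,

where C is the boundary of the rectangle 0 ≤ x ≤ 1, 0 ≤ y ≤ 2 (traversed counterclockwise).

Green's theorem converts the closed line integral into a double integral over the enclosed region D:

    ∮_C P dx + Q dy = ∬_D (∂Q/∂x - ∂P/∂y) dA.

Here P = 0, Q = 4x^5, so

    ∂Q/∂x = 20x^4,    ∂P/∂y = 0,
    ∂Q/∂x - ∂P/∂y = 20x^4.

D is the region 0 ≤ x ≤ 1, 0 ≤ y ≤ 2. Evaluating the double integral:

    ∬_D (20x^4) dA = ∫_0^{1} ∫_0^{2} (20x^4) dy dx.

Inner (y from 0 to 2): 40x^4.
Outer (x from 0 to 1): 8.

Therefore ∮_C P dx + Q dy = 8.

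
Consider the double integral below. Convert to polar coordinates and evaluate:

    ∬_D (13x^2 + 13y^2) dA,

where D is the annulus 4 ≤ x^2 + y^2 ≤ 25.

The region D is 2 ≤ r ≤ 5, 0 ≤ θ ≤ 2π in polar coordinates, where x = r cos(θ), y = r sin(θ), and dA = r dr dθ.

Under the substitution, the integrand becomes 13r^2, so

    ∬_D (13x^2 + 13y^2) dA = ∫_{0}^{2π} ∫_{2}^{5} (13r^2) · r dr dθ.

Inner integral (in r): ∫_{2}^{5} (13r^2) · r dr = 7917/4.

Outer integral (in θ): ∫_{0}^{2π} (7917/4) dθ = 7917π/2.

Therefore ∬_D (13x^2 + 13y^2) dA = 7917π/2.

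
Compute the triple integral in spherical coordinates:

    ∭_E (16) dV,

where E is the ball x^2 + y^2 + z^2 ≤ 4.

In spherical coordinates, x = ρ sin(φ) cos(θ), y = ρ sin(φ) sin(θ), z = ρ cos(φ), and dV = ρ^2 sin(φ) dρ dφ dθ.

The integrand becomes 16, so

    ∭_E (16) dV = ∫_{0}^{2π} ∫_{0}^{π} ∫_{0}^{2} (16) · ρ^2 sin(φ) dρ dφ dθ.

Inner (ρ): 128sin(φ)/3.
Middle (φ): 256/3.
Outer (θ): 512π/3.

Therefore the triple integral equals 512π/3.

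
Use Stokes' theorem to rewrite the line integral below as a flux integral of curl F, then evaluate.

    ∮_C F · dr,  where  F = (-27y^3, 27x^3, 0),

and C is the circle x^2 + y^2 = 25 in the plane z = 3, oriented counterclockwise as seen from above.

Let S be the flat disk x^2 + y^2 ≤ 25 in the plane z = 3, with upward unit normal n̂ = ẑ. By Stokes' theorem,

    ∮_C F · dr = ∬_S (∇ × F) · n̂ dS = ∬_D (curl F)_z dA,

where D is the disk x^2 + y^2 ≤ 25.

Compute the curl of F = (-27y^3, 27x^3, 0):
    (∇ × F)_x = ∂F_z/∂y - ∂F_y/∂z = 0,
    (∇ × F)_y = ∂F_x/∂z - ∂F_z/∂x = 0,
    (∇ × F)_z = ∂F_y/∂x - ∂F_x/∂y = 81x^2 + 81y^2.

On z = 3, (curl F)_z = 81x^2 + 81y^2.

Convert to polar (x = r cos θ, y = r sin θ, dA = r dr dθ); the integrand becomes 81r^2, so

    ∬_D (curl F)_z dA = ∫_0^{2π} ∫_0^{5} (81r^2) · r dr dθ.

Inner (r from 0 to 5): 50625/4.
Outer (θ from 0 to 2π): 50625π/2.

Therefore ∮_C F · dr = 50625π/2.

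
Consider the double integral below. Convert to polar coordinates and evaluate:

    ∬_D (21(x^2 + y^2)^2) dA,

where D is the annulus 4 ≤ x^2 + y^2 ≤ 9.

The region D is 2 ≤ r ≤ 3, 0 ≤ θ ≤ 2π in polar coordinates, where x = r cos(θ), y = r sin(θ), and dA = r dr dθ.

Under the substitution, the integrand becomes 21r^4, so

    ∬_D (21(x^2 + y^2)^2) dA = ∫_{0}^{2π} ∫_{2}^{3} (21r^4) · r dr dθ.

Inner integral (in r): ∫_{2}^{3} (21r^4) · r dr = 4655/2.

Outer integral (in θ): ∫_{0}^{2π} (4655/2) dθ = 4655π.

Therefore ∬_D (21(x^2 + y^2)^2) dA = 4655π.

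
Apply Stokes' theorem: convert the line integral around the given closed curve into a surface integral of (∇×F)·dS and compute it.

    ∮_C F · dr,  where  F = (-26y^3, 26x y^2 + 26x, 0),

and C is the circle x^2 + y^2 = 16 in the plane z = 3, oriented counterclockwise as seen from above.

Let S be the flat disk x^2 + y^2 ≤ 16 in the plane z = 3, with upward unit normal n̂ = ẑ. By Stokes' theorem,

    ∮_C F · dr = ∬_S (∇ × F) · n̂ dS = ∬_D (curl F)_z dA,

where D is the disk x^2 + y^2 ≤ 16.

Compute the curl of F = (-26y^3, 26x y^2 + 26x, 0):
    (∇ × F)_x = ∂F_z/∂y - ∂F_y/∂z = 0,
    (∇ × F)_y = ∂F_x/∂z - ∂F_z/∂x = 0,
    (∇ × F)_z = ∂F_y/∂x - ∂F_x/∂y = 104y^2 + 26.

On z = 3, (curl F)_z = 104y^2 + 26.

Convert to polar (x = r cos θ, y = r sin θ, dA = r dr dθ); the integrand becomes 104r^2sin(θ)^2 + 26, so

    ∬_D (curl F)_z dA = ∫_0^{2π} ∫_0^{4} (104r^2sin(θ)^2 + 26) · r dr dθ.

Inner (r from 0 to 4): 6656sin(θ)^2 + 208.
Outer (θ from 0 to 2π): 7072π.

Therefore ∮_C F · dr = 7072π.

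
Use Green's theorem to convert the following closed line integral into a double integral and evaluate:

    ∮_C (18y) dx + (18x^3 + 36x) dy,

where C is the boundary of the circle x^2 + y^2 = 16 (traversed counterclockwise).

Green's theorem converts the closed line integral into a double integral over the enclosed region D:

    ∮_C P dx + Q dy = ∬_D (∂Q/∂x - ∂P/∂y) dA.

Here P = 18y, Q = 18x^3 + 36x, so

    ∂Q/∂x = 54x^2 + 36,    ∂P/∂y = 18,
    ∂Q/∂x - ∂P/∂y = 54x^2 + 18.

D is the region x^2 + y^2 ≤ 16. Evaluating the double integral:

In polar coordinates (x = r cos θ, y = r sin θ, dA = r dr dθ) the integrand becomes 54r^2cos(θ)^2 + 18, so

    ∬_D (54x^2 + 18) dA = ∫_0^{2π} ∫_0^{4} (54r^2cos(θ)^2 + 18) · r dr dθ.

Inner (r from 0 to 4): 3456cos(θ)^2 + 144.
Outer (θ from 0 to 2π): 3744π.

Therefore ∮_C P dx + Q dy = 3744π.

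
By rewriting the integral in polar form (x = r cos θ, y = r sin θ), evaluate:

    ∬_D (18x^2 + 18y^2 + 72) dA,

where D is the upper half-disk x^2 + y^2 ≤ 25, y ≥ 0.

The region D is 0 ≤ r ≤ 5, 0 ≤ θ ≤ π in polar coordinates, where x = r cos(θ), y = r sin(θ), and dA = r dr dθ.

Under the substitution, the integrand becomes 18r^2 + 72, so

    ∬_D (18x^2 + 18y^2 + 72) dA = ∫_{0}^{π} ∫_{0}^{5} (18r^2 + 72) · r dr dθ.

Inner integral (in r): ∫_{0}^{5} (18r^2 + 72) · r dr = 7425/2.

Outer integral (in θ): ∫_{0}^{π} (7425/2) dθ = 7425π/2.

Therefore ∬_D (18x^2 + 18y^2 + 72) dA = 7425π/2.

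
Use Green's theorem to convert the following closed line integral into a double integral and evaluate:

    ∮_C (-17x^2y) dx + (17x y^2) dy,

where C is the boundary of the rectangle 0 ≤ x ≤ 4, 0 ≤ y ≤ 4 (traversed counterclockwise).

Green's theorem converts the closed line integral into a double integral over the enclosed region D:

    ∮_C P dx + Q dy = ∬_D (∂Q/∂x - ∂P/∂y) dA.

Here P = -17x^2y, Q = 17x y^2, so

    ∂Q/∂x = 17y^2,    ∂P/∂y = -17x^2,
    ∂Q/∂x - ∂P/∂y = 17x^2 + 17y^2.

D is the region 0 ≤ x ≤ 4, 0 ≤ y ≤ 4. Evaluating the double integral:

    ∬_D (17x^2 + 17y^2) dA = ∫_0^{4} ∫_0^{4} (17x^2 + 17y^2) dy dx.

Inner (y from 0 to 4): 68x^2 + 1088/3.
Outer (x from 0 to 4): 8704/3.

Therefore ∮_C P dx + Q dy = 8704/3.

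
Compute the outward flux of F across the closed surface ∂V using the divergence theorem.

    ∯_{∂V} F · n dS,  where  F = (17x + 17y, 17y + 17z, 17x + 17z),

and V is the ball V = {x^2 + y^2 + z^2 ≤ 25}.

By the divergence theorem,

    ∯_{∂V} F · n dS = ∭_V (∇ · F) dV.

Compute the divergence:
    ∇ · F = ∂F_x/∂x + ∂F_y/∂y + ∂F_z/∂z = 17 + 17 + 17 = 51.

In spherical coordinates, x = ρ sin(φ) cos(θ), y = ρ sin(φ) sin(θ), z = ρ cos(φ), dV = ρ^2 sin(φ) dρ dφ dθ, with 0 ≤ ρ ≤ 5, 0 ≤ φ ≤ π, 0 ≤ θ ≤ 2π.

The integrand, after substitution and multiplying by the volume element, becomes (51) · ρ^2 sin(φ), so

    ∭_V (∇·F) dV = ∫_0^{2π} ∫_0^{π} ∫_0^{5} (51) · ρ^2 sin(φ) dρ dφ dθ.

Inner (ρ from 0 to 5): 2125sin(φ).
Middle (φ from 0 to π): 4250.
Outer (θ from 0 to 2π): 8500π.

Therefore ∯_{∂V} F · n dS = 8500π.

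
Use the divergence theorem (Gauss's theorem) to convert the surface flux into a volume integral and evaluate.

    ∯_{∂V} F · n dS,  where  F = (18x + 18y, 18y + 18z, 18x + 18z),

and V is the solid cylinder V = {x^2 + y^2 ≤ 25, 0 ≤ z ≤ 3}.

By the divergence theorem,

    ∯_{∂V} F · n dS = ∭_V (∇ · F) dV.

Compute the divergence:
    ∇ · F = ∂F_x/∂x + ∂F_y/∂y + ∂F_z/∂z = 18 + 18 + 18 = 54.

In cylindrical coordinates, x = r cos(θ), y = r sin(θ), z = z, dV = r dr dθ dz, with 0 ≤ r ≤ 5, 0 ≤ θ ≤ 2π, 0 ≤ z ≤ 3.

The integrand, after substitution and multiplying by the volume element, becomes (54) · r, so

    ∭_V (∇·F) dV = ∫_0^{2π} ∫_0^{5} ∫_0^{3} (54) · r dz dr dθ.

Inner (z from 0 to 3): 162r.
Middle (r from 0 to 5): 2025.
Outer (θ from 0 to 2π): 4050π.

Therefore ∯_{∂V} F · n dS = 4050π.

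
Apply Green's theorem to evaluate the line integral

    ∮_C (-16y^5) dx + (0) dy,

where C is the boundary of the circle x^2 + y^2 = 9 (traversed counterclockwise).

Green's theorem converts the closed line integral into a double integral over the enclosed region D:

    ∮_C P dx + Q dy = ∬_D (∂Q/∂x - ∂P/∂y) dA.

Here P = -16y^5, Q = 0, so

    ∂Q/∂x = 0,    ∂P/∂y = -80y^4,
    ∂Q/∂x - ∂P/∂y = 80y^4.

D is the region x^2 + y^2 ≤ 9. Evaluating the double integral:

In polar coordinates (x = r cos θ, y = r sin θ, dA = r dr dθ) the integrand becomes 80r^4sin(θ)^4, so

    ∬_D (80y^4) dA = ∫_0^{2π} ∫_0^{3} (80r^4sin(θ)^4) · r dr dθ.

Inner (r from 0 to 3): 9720sin(θ)^4.
Outer (θ from 0 to 2π): 7290π.

Therefore ∮_C P dx + Q dy = 7290π.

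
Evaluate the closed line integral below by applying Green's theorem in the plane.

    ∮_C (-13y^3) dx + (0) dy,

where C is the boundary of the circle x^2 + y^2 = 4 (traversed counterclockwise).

Green's theorem converts the closed line integral into a double integral over the enclosed region D:

    ∮_C P dx + Q dy = ∬_D (∂Q/∂x - ∂P/∂y) dA.

Here P = -13y^3, Q = 0, so

    ∂Q/∂x = 0,    ∂P/∂y = -39y^2,
    ∂Q/∂x - ∂P/∂y = 39y^2.

D is the region x^2 + y^2 ≤ 4. Evaluating the double integral:

In polar coordinates (x = r cos θ, y = r sin θ, dA = r dr dθ) the integrand becomes 39r^2sin(θ)^2, so

    ∬_D (39y^2) dA = ∫_0^{2π} ∫_0^{2} (39r^2sin(θ)^2) · r dr dθ.

Inner (r from 0 to 2): 156sin(θ)^2.
Outer (θ from 0 to 2π): 156π.

Therefore ∮_C P dx + Q dy = 156π.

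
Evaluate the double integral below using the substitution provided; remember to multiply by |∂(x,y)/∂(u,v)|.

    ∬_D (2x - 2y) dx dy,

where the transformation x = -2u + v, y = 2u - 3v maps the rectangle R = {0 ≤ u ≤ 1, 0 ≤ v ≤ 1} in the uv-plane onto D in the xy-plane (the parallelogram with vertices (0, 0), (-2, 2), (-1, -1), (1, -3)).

Compute the Jacobian determinant of (x, y) with respect to (u, v):

    ∂(x,y)/∂(u,v) = | -2  1 | = (-2)(-3) - (1)(2) = 4.
                   | 2  -3 |

Its absolute value is |J| = 4 (the area scaling factor).

Substituting x = -2u + v, y = 2u - 3v into the integrand,

    2x - 2y → -8u + 8v,

so the integral becomes

    ∬_R (-8u + 8v) · |J| du dv = ∫_0^1 ∫_0^1 (-32u + 32v) dv du.

Inner (v): 16 - 32u.
Outer (u): 0.

Therefore ∬_D (2x - 2y) dx dy = 0.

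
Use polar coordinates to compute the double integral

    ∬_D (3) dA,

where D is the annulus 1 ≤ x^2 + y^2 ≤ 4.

The region D is 1 ≤ r ≤ 2, 0 ≤ θ ≤ 2π in polar coordinates, where x = r cos(θ), y = r sin(θ), and dA = r dr dθ.

Under the substitution, the integrand becomes 3, so

    ∬_D (3) dA = ∫_{0}^{2π} ∫_{1}^{2} (3) · r dr dθ.

Inner integral (in r): ∫_{1}^{2} (3) · r dr = 9/2.

Outer integral (in θ): ∫_{0}^{2π} (9/2) dθ = 9π.

Therefore ∬_D (3) dA = 9π.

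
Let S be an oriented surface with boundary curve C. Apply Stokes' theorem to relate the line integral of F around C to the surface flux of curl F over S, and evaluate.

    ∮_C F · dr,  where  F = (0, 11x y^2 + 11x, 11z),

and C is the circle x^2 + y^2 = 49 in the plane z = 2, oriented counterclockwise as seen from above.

Let S be the flat disk x^2 + y^2 ≤ 49 in the plane z = 2, with upward unit normal n̂ = ẑ. By Stokes' theorem,

    ∮_C F · dr = ∬_S (∇ × F) · n̂ dS = ∬_D (curl F)_z dA,

where D is the disk x^2 + y^2 ≤ 49.

Compute the curl of F = (0, 11x y^2 + 11x, 11z):
    (∇ × F)_x = ∂F_z/∂y - ∂F_y/∂z = 0,
    (∇ × F)_y = ∂F_x/∂z - ∂F_z/∂x = 0,
    (∇ × F)_z = ∂F_y/∂x - ∂F_x/∂y = 11y^2 + 11.

On z = 2, (curl F)_z = 11y^2 + 11.

Convert to polar (x = r cos θ, y = r sin θ, dA = r dr dθ); the integrand becomes 11r^2sin(θ)^2 + 11, so

    ∬_D (curl F)_z dA = ∫_0^{2π} ∫_0^{7} (11r^2sin(θ)^2 + 11) · r dr dθ.

Inner (r from 0 to 7): 26411sin(θ)^2/4 + 539/2.
Outer (θ from 0 to 2π): 28567π/4.

Therefore ∮_C F · dr = 28567π/4.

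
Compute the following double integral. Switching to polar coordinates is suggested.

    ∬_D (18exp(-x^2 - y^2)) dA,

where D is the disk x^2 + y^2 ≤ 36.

The region D is 0 ≤ r ≤ 6, 0 ≤ θ ≤ 2π in polar coordinates, where x = r cos(θ), y = r sin(θ), and dA = r dr dθ.

Under the substitution, the integrand becomes 18exp(-r^2), so

    ∬_D (18exp(-x^2 - y^2)) dA = ∫_{0}^{2π} ∫_{0}^{6} (18exp(-r^2)) · r dr dθ.

Inner integral (in r): ∫_{0}^{6} (18exp(-r^2)) · r dr = 9 - 9exp(-36).

Outer integral (in θ): ∫_{0}^{2π} (9 - 9exp(-36)) dθ = -18π exp(-36) + 18π.

Therefore ∬_D (18exp(-x^2 - y^2)) dA = -18π exp(-36) + 18π.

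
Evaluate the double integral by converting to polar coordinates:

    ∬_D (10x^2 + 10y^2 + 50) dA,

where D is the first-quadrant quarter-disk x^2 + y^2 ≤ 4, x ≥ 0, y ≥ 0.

The region D is 0 ≤ r ≤ 2, 0 ≤ θ ≤ π/2 in polar coordinates, where x = r cos(θ), y = r sin(θ), and dA = r dr dθ.

Under the substitution, the integrand becomes 10r^2 + 50, so

    ∬_D (10x^2 + 10y^2 + 50) dA = ∫_{0}^{π/2} ∫_{0}^{2} (10r^2 + 50) · r dr dθ.

Inner integral (in r): ∫_{0}^{2} (10r^2 + 50) · r dr = 140.

Outer integral (in θ): ∫_{0}^{π/2} (140) dθ = 70π.

Therefore ∬_D (10x^2 + 10y^2 + 50) dA = 70π.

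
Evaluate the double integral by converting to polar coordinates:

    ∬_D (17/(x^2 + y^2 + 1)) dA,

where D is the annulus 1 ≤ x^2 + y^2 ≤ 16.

The region D is 1 ≤ r ≤ 4, 0 ≤ θ ≤ 2π in polar coordinates, where x = r cos(θ), y = r sin(θ), and dA = r dr dθ.

Under the substitution, the integrand becomes 17/(r^2 + 1), so

    ∬_D (17/(x^2 + y^2 + 1)) dA = ∫_{0}^{2π} ∫_{1}^{4} (17/(r^2 + 1)) · r dr dθ.

Inner integral (in r): ∫_{1}^{4} (17/(r^2 + 1)) · r dr = log(6975757441sqrt(34)/512).

Outer integral (in θ): ∫_{0}^{2π} (log(6975757441sqrt(34)/512)) dθ = log((6975757441sqrt(34)/512)^(2π)).

Therefore ∬_D (17/(x^2 + y^2 + 1)) dA = log((6975757441sqrt(34)/512)^(2π)).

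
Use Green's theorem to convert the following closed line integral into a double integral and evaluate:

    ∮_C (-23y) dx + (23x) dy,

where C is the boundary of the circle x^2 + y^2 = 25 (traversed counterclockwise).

Green's theorem converts the closed line integral into a double integral over the enclosed region D:

    ∮_C P dx + Q dy = ∬_D (∂Q/∂x - ∂P/∂y) dA.

Here P = -23y, Q = 23x, so

    ∂Q/∂x = 23,    ∂P/∂y = -23,
    ∂Q/∂x - ∂P/∂y = 46.

D is the region x^2 + y^2 ≤ 25. Evaluating the double integral:

In polar coordinates (x = r cos θ, y = r sin θ, dA = r dr dθ) the integrand becomes 46, so

    ∬_D (46) dA = ∫_0^{2π} ∫_0^{5} (46) · r dr dθ.

Inner (r from 0 to 5): 575.
Outer (θ from 0 to 2π): 1150π.

Therefore ∮_C P dx + Q dy = 1150π.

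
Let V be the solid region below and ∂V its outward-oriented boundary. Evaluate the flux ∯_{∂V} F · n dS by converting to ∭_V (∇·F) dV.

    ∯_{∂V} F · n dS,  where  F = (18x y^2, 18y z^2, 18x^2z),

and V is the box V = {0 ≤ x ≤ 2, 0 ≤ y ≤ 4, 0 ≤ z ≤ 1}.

By the divergence theorem,

    ∯_{∂V} F · n dS = ∭_V (∇ · F) dV.

Compute the divergence:
    ∇ · F = ∂F_x/∂x + ∂F_y/∂y + ∂F_z/∂z = 18y^2 + 18z^2 + 18x^2 = 18x^2 + 18y^2 + 18z^2.

V is a rectangular box, so dV = dx dy dz with 0 ≤ x ≤ 2, 0 ≤ y ≤ 4, 0 ≤ z ≤ 1.

Integrate (18x^2 + 18y^2 + 18z^2) over V as an iterated integral:

    ∭_V (∇·F) dV = ∫_0^{2} ∫_0^{4} ∫_0^{1} (18x^2 + 18y^2 + 18z^2) dz dy dx.

Inner (z from 0 to 1): 18x^2 + 18y^2 + 6.
Middle (y from 0 to 4): 72x^2 + 408.
Outer (x from 0 to 2): 1008.

Therefore ∯_{∂V} F · n dS = 1008.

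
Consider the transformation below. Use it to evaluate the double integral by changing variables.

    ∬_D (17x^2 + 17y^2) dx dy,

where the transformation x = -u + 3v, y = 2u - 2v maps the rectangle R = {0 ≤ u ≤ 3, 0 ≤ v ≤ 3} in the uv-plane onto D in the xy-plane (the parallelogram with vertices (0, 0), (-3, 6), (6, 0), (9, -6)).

Compute the Jacobian determinant of (x, y) with respect to (u, v):

    ∂(x,y)/∂(u,v) = | -1  3 | = (-1)(-2) - (3)(2) = -4.
                   | 2  -2 |

Its absolute value is |J| = 4 (the area scaling factor).

Substituting x = -u + 3v, y = 2u - 2v into the integrand,

    17x^2 + 17y^2 → 85u^2 - 238u v + 221v^2,

so the integral becomes

    ∬_R (85u^2 - 238u v + 221v^2) · |J| du dv = ∫_0^3 ∫_0^3 (340u^2 - 952u v + 884v^2) dv du.

Inner (v): 1020u^2 - 4284u + 7956.
Outer (u): 13770.

Therefore ∬_D (17x^2 + 17y^2) dx dy = 13770.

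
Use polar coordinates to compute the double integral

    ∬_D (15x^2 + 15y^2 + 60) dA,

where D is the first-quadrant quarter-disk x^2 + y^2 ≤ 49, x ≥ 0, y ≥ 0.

The region D is 0 ≤ r ≤ 7, 0 ≤ θ ≤ π/2 in polar coordinates, where x = r cos(θ), y = r sin(θ), and dA = r dr dθ.

Under the substitution, the integrand becomes 15r^2 + 60, so

    ∬_D (15x^2 + 15y^2 + 60) dA = ∫_{0}^{π/2} ∫_{0}^{7} (15r^2 + 60) · r dr dθ.

Inner integral (in r): ∫_{0}^{7} (15r^2 + 60) · r dr = 41895/4.

Outer integral (in θ): ∫_{0}^{π/2} (41895/4) dθ = 41895π/8.

Therefore ∬_D (15x^2 + 15y^2 + 60) dA = 41895π/8.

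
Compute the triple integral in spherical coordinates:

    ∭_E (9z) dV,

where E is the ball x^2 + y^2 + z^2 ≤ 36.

In spherical coordinates, x = ρ sin(φ) cos(θ), y = ρ sin(φ) sin(θ), z = ρ cos(φ), and dV = ρ^2 sin(φ) dρ dφ dθ.

The integrand becomes 9ρ cos(φ), so

    ∭_E (9z) dV = ∫_{0}^{2π} ∫_{0}^{π} ∫_{0}^{6} (9ρ cos(φ)) · ρ^2 sin(φ) dρ dφ dθ.

Inner (ρ): 1458sin(2φ).
Middle (φ): 0.
Outer (θ): 0.

Therefore the triple integral equals 0.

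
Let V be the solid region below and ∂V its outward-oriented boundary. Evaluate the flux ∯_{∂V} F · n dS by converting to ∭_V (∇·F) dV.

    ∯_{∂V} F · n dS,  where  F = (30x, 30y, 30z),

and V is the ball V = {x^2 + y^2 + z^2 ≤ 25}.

By the divergence theorem,

    ∯_{∂V} F · n dS = ∭_V (∇ · F) dV.

Compute the divergence:
    ∇ · F = ∂F_x/∂x + ∂F_y/∂y + ∂F_z/∂z = 30 + 30 + 30 = 90.

In spherical coordinates, x = ρ sin(φ) cos(θ), y = ρ sin(φ) sin(θ), z = ρ cos(φ), dV = ρ^2 sin(φ) dρ dφ dθ, with 0 ≤ ρ ≤ 5, 0 ≤ φ ≤ π, 0 ≤ θ ≤ 2π.

The integrand, after substitution and multiplying by the volume element, becomes (90) · ρ^2 sin(φ), so

    ∭_V (∇·F) dV = ∫_0^{2π} ∫_0^{π} ∫_0^{5} (90) · ρ^2 sin(φ) dρ dφ dθ.

Inner (ρ from 0 to 5): 3750sin(φ).
Middle (φ from 0 to π): 7500.
Outer (θ from 0 to 2π): 15000π.

Therefore ∯_{∂V} F · n dS = 15000π.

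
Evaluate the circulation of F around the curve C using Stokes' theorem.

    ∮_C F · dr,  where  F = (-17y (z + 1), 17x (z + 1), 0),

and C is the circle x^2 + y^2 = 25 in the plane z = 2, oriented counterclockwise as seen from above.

Let S be the flat disk x^2 + y^2 ≤ 25 in the plane z = 2, with upward unit normal n̂ = ẑ. By Stokes' theorem,

    ∮_C F · dr = ∬_S (∇ × F) · n̂ dS = ∬_D (curl F)_z dA,

where D is the disk x^2 + y^2 ≤ 25.

Compute the curl of F = (-17y (z + 1), 17x (z + 1), 0):
    (∇ × F)_x = ∂F_z/∂y - ∂F_y/∂z = -17x,
    (∇ × F)_y = ∂F_x/∂z - ∂F_z/∂x = -17y,
    (∇ × F)_z = ∂F_y/∂x - ∂F_x/∂y = 34z + 34.

On z = 2, (curl F)_z = 102.

Convert to polar (x = r cos θ, y = r sin θ, dA = r dr dθ); the integrand becomes 102, so

    ∬_D (curl F)_z dA = ∫_0^{2π} ∫_0^{5} (102) · r dr dθ.

Inner (r from 0 to 5): 1275.
Outer (θ from 0 to 2π): 2550π.

Therefore ∮_C F · dr = 2550π.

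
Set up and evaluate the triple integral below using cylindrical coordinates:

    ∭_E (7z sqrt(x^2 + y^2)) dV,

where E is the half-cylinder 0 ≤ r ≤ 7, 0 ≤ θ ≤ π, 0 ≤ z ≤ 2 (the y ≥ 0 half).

In cylindrical coordinates, x = r cos(θ), y = r sin(θ), z = z, and dV = r dr dθ dz.

The integrand becomes 7r z, so

    ∭_E (7z sqrt(x^2 + y^2)) dV = ∫_{0}^{π} ∫_{0}^{7} ∫_{0}^{2} (7r z) · r dz dr dθ.

Inner (z): 14r^2.
Middle (r from 0 to 7): 4802/3.
Outer (θ): 4802π/3.

Therefore the triple integral equals 4802π/3.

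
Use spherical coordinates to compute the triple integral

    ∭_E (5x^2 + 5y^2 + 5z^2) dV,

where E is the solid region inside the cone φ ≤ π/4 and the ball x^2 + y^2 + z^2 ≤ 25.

In spherical coordinates, x = ρ sin(φ) cos(θ), y = ρ sin(φ) sin(θ), z = ρ cos(φ), and dV = ρ^2 sin(φ) dρ dφ dθ.

The integrand becomes 5ρ^2, so

    ∭_E (5x^2 + 5y^2 + 5z^2) dV = ∫_{0}^{2π} ∫_{0}^{π/4} ∫_{0}^{5} (5ρ^2) · ρ^2 sin(φ) dρ dφ dθ.

Inner (ρ): 3125sin(φ).
Middle (φ): 3125 - 3125sqrt(2)/2.
Outer (θ): 3125π (2 - sqrt(2)).

Therefore the triple integral equals 3125π (2 - sqrt(2)).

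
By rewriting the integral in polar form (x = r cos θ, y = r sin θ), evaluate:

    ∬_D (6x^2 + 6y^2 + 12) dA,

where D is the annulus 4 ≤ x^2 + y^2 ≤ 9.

The region D is 2 ≤ r ≤ 3, 0 ≤ θ ≤ 2π in polar coordinates, where x = r cos(θ), y = r sin(θ), and dA = r dr dθ.

Under the substitution, the integrand becomes 6r^2 + 12, so

    ∬_D (6x^2 + 6y^2 + 12) dA = ∫_{0}^{2π} ∫_{2}^{3} (6r^2 + 12) · r dr dθ.

Inner integral (in r): ∫_{2}^{3} (6r^2 + 12) · r dr = 255/2.

Outer integral (in θ): ∫_{0}^{2π} (255/2) dθ = 255π.

Therefore ∬_D (6x^2 + 6y^2 + 12) dA = 255π.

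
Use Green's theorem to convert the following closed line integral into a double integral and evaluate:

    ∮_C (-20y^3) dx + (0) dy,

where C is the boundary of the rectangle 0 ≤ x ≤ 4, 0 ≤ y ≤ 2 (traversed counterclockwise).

Green's theorem converts the closed line integral into a double integral over the enclosed region D:

    ∮_C P dx + Q dy = ∬_D (∂Q/∂x - ∂P/∂y) dA.

Here P = -20y^3, Q = 0, so

    ∂Q/∂x = 0,    ∂P/∂y = -60y^2,
    ∂Q/∂x - ∂P/∂y = 60y^2.

D is the region 0 ≤ x ≤ 4, 0 ≤ y ≤ 2. Evaluating the double integral:

    ∬_D (60y^2) dA = ∫_0^{4} ∫_0^{2} (60y^2) dy dx.

Inner (y from 0 to 2): 160.
Outer (x from 0 to 4): 640.

Therefore ∮_C P dx + Q dy = 640.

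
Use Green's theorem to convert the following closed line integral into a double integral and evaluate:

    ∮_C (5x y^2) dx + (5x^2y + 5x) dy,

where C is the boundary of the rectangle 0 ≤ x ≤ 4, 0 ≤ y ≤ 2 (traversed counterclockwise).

Green's theorem converts the closed line integral into a double integral over the enclosed region D:

    ∮_C P dx + Q dy = ∬_D (∂Q/∂x - ∂P/∂y) dA.

Here P = 5x y^2, Q = 5x^2y + 5x, so

    ∂Q/∂x = 10x y + 5,    ∂P/∂y = 10x y,
    ∂Q/∂x - ∂P/∂y = 5.

D is the region 0 ≤ x ≤ 4, 0 ≤ y ≤ 2. Evaluating the double integral:

    ∬_D (5) dA = ∫_0^{4} ∫_0^{2} (5) dy dx.

Inner (y from 0 to 2): 10.
Outer (x from 0 to 4): 40.

Therefore ∮_C P dx + Q dy = 40.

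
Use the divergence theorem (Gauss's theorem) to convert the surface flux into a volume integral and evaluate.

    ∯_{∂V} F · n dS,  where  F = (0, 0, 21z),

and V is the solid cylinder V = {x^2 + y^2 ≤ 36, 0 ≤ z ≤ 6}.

By the divergence theorem,

    ∯_{∂V} F · n dS = ∭_V (∇ · F) dV.

Compute the divergence:
    ∇ · F = ∂F_x/∂x + ∂F_y/∂y + ∂F_z/∂z = 0 + 0 + 21 = 21.

In cylindrical coordinates, x = r cos(θ), y = r sin(θ), z = z, dV = r dr dθ dz, with 0 ≤ r ≤ 6, 0 ≤ θ ≤ 2π, 0 ≤ z ≤ 6.

The integrand, after substitution and multiplying by the volume element, becomes (21) · r, so

    ∭_V (∇·F) dV = ∫_0^{2π} ∫_0^{6} ∫_0^{6} (21) · r dz dr dθ.

Inner (z from 0 to 6): 126r.
Middle (r from 0 to 6): 2268.
Outer (θ from 0 to 2π): 4536π.

Therefore ∯_{∂V} F · n dS = 4536π.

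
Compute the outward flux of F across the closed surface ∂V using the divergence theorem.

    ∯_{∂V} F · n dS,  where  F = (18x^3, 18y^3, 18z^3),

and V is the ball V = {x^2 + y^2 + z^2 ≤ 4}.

By the divergence theorem,

    ∯_{∂V} F · n dS = ∭_V (∇ · F) dV.

Compute the divergence:
    ∇ · F = ∂F_x/∂x + ∂F_y/∂y + ∂F_z/∂z = 54x^2 + 54y^2 + 54z^2.

In spherical coordinates, x = ρ sin(φ) cos(θ), y = ρ sin(φ) sin(θ), z = ρ cos(φ), dV = ρ^2 sin(φ) dρ dφ dθ, with 0 ≤ ρ ≤ 2, 0 ≤ φ ≤ π, 0 ≤ θ ≤ 2π.

The integrand, after substitution and multiplying by the volume element, becomes (54ρ^2) · ρ^2 sin(φ), so

    ∭_V (∇·F) dV = ∫_0^{2π} ∫_0^{π} ∫_0^{2} (54ρ^2) · ρ^2 sin(φ) dρ dφ dθ.

Inner (ρ from 0 to 2): 1728sin(φ)/5.
Middle (φ from 0 to π): 3456/5.
Outer (θ from 0 to 2π): 6912π/5.

Therefore ∯_{∂V} F · n dS = 6912π/5.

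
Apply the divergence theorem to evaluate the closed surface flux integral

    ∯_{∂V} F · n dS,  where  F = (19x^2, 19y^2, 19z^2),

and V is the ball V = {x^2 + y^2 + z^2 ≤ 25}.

By the divergence theorem,

    ∯_{∂V} F · n dS = ∭_V (∇ · F) dV.

Compute the divergence:
    ∇ · F = ∂F_x/∂x + ∂F_y/∂y + ∂F_z/∂z = 38x + 38y + 38z.

In spherical coordinates, x = ρ sin(φ) cos(θ), y = ρ sin(φ) sin(θ), z = ρ cos(φ), dV = ρ^2 sin(φ) dρ dφ dθ, with 0 ≤ ρ ≤ 5, 0 ≤ φ ≤ π, 0 ≤ θ ≤ 2π.

The integrand, after substitution and multiplying by the volume element, becomes (38ρ (sqrt(2)sin(φ)sin(θ + π/4) + cos(φ))) · ρ^2 sin(φ), so

    ∭_V (∇·F) dV = ∫_0^{2π} ∫_0^{π} ∫_0^{5} (38ρ (sqrt(2)sin(φ)sin(θ + π/4) + cos(φ))) · ρ^2 sin(φ) dρ dφ dθ.

Inner (ρ from 0 to 5): 11875(sqrt(2)sin(φ)sin(θ + π/4) + cos(φ))sin(φ)/2.
Middle (φ from 0 to π): 11875sqrt(2)π sin(θ + π/4)/4.
Outer (θ from 0 to 2π): 0.

Therefore ∯_{∂V} F · n dS = 0.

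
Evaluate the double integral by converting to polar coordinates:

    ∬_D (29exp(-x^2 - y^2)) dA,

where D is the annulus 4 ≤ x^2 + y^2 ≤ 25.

The region D is 2 ≤ r ≤ 5, 0 ≤ θ ≤ 2π in polar coordinates, where x = r cos(θ), y = r sin(θ), and dA = r dr dθ.

Under the substitution, the integrand becomes 29exp(-r^2), so

    ∬_D (29exp(-x^2 - y^2)) dA = ∫_{0}^{2π} ∫_{2}^{5} (29exp(-r^2)) · r dr dθ.

Inner integral (in r): ∫_{2}^{5} (29exp(-r^2)) · r dr = -(29 - 29exp(21))exp(-25)/2.

Outer integral (in θ): ∫_{0}^{2π} (-(29 - 29exp(21))exp(-25)/2) dθ = -29π (1 - exp(21))exp(-25).

Therefore ∬_D (29exp(-x^2 - y^2)) dA = -29π (1 - exp(21))exp(-25).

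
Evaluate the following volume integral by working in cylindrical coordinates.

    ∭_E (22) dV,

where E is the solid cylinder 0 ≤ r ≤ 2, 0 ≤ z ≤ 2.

In cylindrical coordinates, x = r cos(θ), y = r sin(θ), z = z, and dV = r dr dθ dz.

The integrand becomes 22, so

    ∭_E (22) dV = ∫_{0}^{2π} ∫_{0}^{2} ∫_{0}^{2} (22) · r dz dr dθ.

Inner (z): 44r.
Middle (r from 0 to 2): 88.
Outer (θ): 176π.

Therefore the triple integral equals 176π.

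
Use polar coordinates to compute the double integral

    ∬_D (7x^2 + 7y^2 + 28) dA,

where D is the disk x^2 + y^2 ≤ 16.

The region D is 0 ≤ r ≤ 4, 0 ≤ θ ≤ 2π in polar coordinates, where x = r cos(θ), y = r sin(θ), and dA = r dr dθ.

Under the substitution, the integrand becomes 7r^2 + 28, so

    ∬_D (7x^2 + 7y^2 + 28) dA = ∫_{0}^{2π} ∫_{0}^{4} (7r^2 + 28) · r dr dθ.

Inner integral (in r): ∫_{0}^{4} (7r^2 + 28) · r dr = 672.

Outer integral (in θ): ∫_{0}^{2π} (672) dθ = 1344π.

Therefore ∬_D (7x^2 + 7y^2 + 28) dA = 1344π.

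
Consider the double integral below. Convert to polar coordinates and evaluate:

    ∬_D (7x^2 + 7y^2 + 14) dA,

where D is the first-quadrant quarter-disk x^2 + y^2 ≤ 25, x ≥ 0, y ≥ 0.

The region D is 0 ≤ r ≤ 5, 0 ≤ θ ≤ π/2 in polar coordinates, where x = r cos(θ), y = r sin(θ), and dA = r dr dθ.

Under the substitution, the integrand becomes 7r^2 + 14, so

    ∬_D (7x^2 + 7y^2 + 14) dA = ∫_{0}^{π/2} ∫_{0}^{5} (7r^2 + 14) · r dr dθ.

Inner integral (in r): ∫_{0}^{5} (7r^2 + 14) · r dr = 5075/4.

Outer integral (in θ): ∫_{0}^{π/2} (5075/4) dθ = 5075π/8.

Therefore ∬_D (7x^2 + 7y^2 + 14) dA = 5075π/8.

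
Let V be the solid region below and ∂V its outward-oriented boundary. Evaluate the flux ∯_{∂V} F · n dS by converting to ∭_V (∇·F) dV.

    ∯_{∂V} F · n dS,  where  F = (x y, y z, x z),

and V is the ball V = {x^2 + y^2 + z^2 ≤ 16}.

By the divergence theorem,

    ∯_{∂V} F · n dS = ∭_V (∇ · F) dV.

Compute the divergence:
    ∇ · F = ∂F_x/∂x + ∂F_y/∂y + ∂F_z/∂z = y + z + x = x + y + z.

In spherical coordinates, x = ρ sin(φ) cos(θ), y = ρ sin(φ) sin(θ), z = ρ cos(φ), dV = ρ^2 sin(φ) dρ dφ dθ, with 0 ≤ ρ ≤ 4, 0 ≤ φ ≤ π, 0 ≤ θ ≤ 2π.

The integrand, after substitution and multiplying by the volume element, becomes (ρ (sqrt(2)sin(φ)sin(θ + π/4) + cos(φ))) · ρ^2 sin(φ), so

    ∭_V (∇·F) dV = ∫_0^{2π} ∫_0^{π} ∫_0^{4} (ρ (sqrt(2)sin(φ)sin(θ + π/4) + cos(φ))) · ρ^2 sin(φ) dρ dφ dθ.

Inner (ρ from 0 to 4): 64(sqrt(2)sin(φ)sin(θ + π/4) + cos(φ))sin(φ).
Middle (φ from 0 to π): 32sqrt(2)π sin(θ + π/4).
Outer (θ from 0 to 2π): 0.

Therefore ∯_{∂V} F · n dS = 0.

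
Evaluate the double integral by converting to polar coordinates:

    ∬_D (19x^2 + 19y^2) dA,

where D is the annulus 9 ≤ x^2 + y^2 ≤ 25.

The region D is 3 ≤ r ≤ 5, 0 ≤ θ ≤ 2π in polar coordinates, where x = r cos(θ), y = r sin(θ), and dA = r dr dθ.

Under the substitution, the integrand becomes 19r^2, so

    ∬_D (19x^2 + 19y^2) dA = ∫_{0}^{2π} ∫_{3}^{5} (19r^2) · r dr dθ.

Inner integral (in r): ∫_{3}^{5} (19r^2) · r dr = 2584.

Outer integral (in θ): ∫_{0}^{2π} (2584) dθ = 5168π.

Therefore ∬_D (19x^2 + 19y^2) dA = 5168π.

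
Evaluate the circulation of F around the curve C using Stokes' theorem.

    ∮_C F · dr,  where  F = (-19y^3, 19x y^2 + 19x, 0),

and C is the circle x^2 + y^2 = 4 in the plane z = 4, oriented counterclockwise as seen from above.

Let S be the flat disk x^2 + y^2 ≤ 4 in the plane z = 4, with upward unit normal n̂ = ẑ. By Stokes' theorem,

    ∮_C F · dr = ∬_S (∇ × F) · n̂ dS = ∬_D (curl F)_z dA,

where D is the disk x^2 + y^2 ≤ 4.

Compute the curl of F = (-19y^3, 19x y^2 + 19x, 0):
    (∇ × F)_x = ∂F_z/∂y - ∂F_y/∂z = 0,
    (∇ × F)_y = ∂F_x/∂z - ∂F_z/∂x = 0,
    (∇ × F)_z = ∂F_y/∂x - ∂F_x/∂y = 76y^2 + 19.

On z = 4, (curl F)_z = 76y^2 + 19.

Convert to polar (x = r cos θ, y = r sin θ, dA = r dr dθ); the integrand becomes 76r^2sin(θ)^2 + 19, so

    ∬_D (curl F)_z dA = ∫_0^{2π} ∫_0^{2} (76r^2sin(θ)^2 + 19) · r dr dθ.

Inner (r from 0 to 2): 304sin(θ)^2 + 38.
Outer (θ from 0 to 2π): 380π.

Therefore ∮_C F · dr = 380π.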